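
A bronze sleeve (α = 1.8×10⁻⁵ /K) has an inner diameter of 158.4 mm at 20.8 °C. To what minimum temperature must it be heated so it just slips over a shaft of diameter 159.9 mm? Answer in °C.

Required Δd = 159.9 − 158.4 = 1.5 mm
Δd = αd₀ΔT ⇒ ΔT = Δd/(αd₀) = 1.5 / (1.8×10⁻⁵ × 158.4) = 526.09 K
T_min = 20.8 + 526.09 = 546.89 °C

T = 547 °C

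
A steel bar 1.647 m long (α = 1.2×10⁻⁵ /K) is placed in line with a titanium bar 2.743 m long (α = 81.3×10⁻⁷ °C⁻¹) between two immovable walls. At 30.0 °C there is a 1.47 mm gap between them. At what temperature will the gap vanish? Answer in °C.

T = 64.9 °C

α₁L₁ = 1.9764×10⁻⁵ m/K, α₂L₂ = 2.230059×10⁻⁵ m/K → total 4.206459×10⁻⁵ m/K
ΔT = g/(α₁L₁+α₂L₂) = 1.47×10⁻³ / 4.206459×10⁻⁵ = 34.946 K
T = 30.0 + 34.946 = 64.946 °C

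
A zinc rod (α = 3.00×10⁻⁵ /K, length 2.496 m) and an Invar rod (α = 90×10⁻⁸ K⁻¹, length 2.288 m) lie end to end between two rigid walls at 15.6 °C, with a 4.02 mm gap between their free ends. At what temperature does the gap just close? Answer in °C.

α₁L₁ = 7.488×10⁻⁵ m/K, α₂L₂ = 2.0592×10⁻⁶ m/K → total 7.69392×10⁻⁵ m/K
ΔT = g/(α₁L₁+α₂L₂) = 4.02×10⁻³ / 7.69392×10⁻⁵ = 52.249 K
T = 15.6 + 52.249 = 67.849 °C

T = 67.8 °C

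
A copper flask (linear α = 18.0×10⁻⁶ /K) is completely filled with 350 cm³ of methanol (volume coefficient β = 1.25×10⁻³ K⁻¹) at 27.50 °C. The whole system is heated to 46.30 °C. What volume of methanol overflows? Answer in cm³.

7.87 cm³

The flask also expands: β_container ≈ 3α = 5.4×10⁻⁵ /K
Net overflow = V₀(β_liq − 3α_cont)ΔT
β − 3α = 1.25×10⁻³ − 5.4×10⁻⁵ = 1.196×10⁻³ /K; ΔT = 18.80 K
ΔV = 350 × 1.196×10⁻³ × 18.80 = 7.87 cm³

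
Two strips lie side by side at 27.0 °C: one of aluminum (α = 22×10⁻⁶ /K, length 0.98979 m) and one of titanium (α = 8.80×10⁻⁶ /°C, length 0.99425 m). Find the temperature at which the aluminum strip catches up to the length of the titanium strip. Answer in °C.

L₁(1 + α₁ΔT) = L₂(1 + α₂ΔT) ⇒ ΔT = (L₂ − L₁)/(α₁L₁ − α₂L₂)
L₂ − L₁ = 0.99425 − 0.98979 = 4.46×10⁻³ m
α₁L₁ − α₂L₂ = 22×10⁻⁶×0.98979 − 8.80×10⁻⁶×0.99425 = 1.302598×10⁻⁵ m/K
ΔT = 4.46×10⁻³ / 1.302598×10⁻⁵ = 342.393 K
T = 27.0 + 342.393 = 369.393 °C

T = 369.4 °C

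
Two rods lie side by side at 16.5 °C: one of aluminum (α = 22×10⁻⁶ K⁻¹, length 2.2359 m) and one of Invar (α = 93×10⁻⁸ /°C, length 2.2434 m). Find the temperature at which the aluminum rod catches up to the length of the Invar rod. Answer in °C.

T = 175.7 °C

L₁(1 + α₁ΔT) = L₂(1 + α₂ΔT) ⇒ ΔT = (L₂ − L₁)/(α₁L₁ − α₂L₂)
L₂ − L₁ = 2.2434 − 2.2359 = 7.50×10⁻³ m
α₁L₁ − α₂L₂ = 22×10⁻⁶×2.2359 − 93×10⁻⁸×2.2434 = 4.7103438×10⁻⁵ m/K
ΔT = 7.50×10⁻³ / 4.7103438×10⁻⁵ = 159.224 K
T = 16.5 + 159.224 = 175.724 °C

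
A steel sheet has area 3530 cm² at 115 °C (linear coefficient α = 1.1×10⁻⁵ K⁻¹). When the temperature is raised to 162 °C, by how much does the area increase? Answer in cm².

Area coefficient ≈ 2α; |ΔT| = 47 K
ΔA = 2αA₀ΔT = 2(1.1×10⁻⁵)(3530)(47) = 3.65 cm²

ΔA = 3.65 cm²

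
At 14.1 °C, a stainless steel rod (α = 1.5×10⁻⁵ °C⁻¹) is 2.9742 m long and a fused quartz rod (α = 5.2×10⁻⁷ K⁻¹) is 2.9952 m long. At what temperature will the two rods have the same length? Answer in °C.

L₁(1 + α₁ΔT) = L₂(1 + α₂ΔT) ⇒ ΔT = (L₂ − L₁)/(α₁L₁ − α₂L₂)
L₂ − L₁ = 2.9952 − 2.9742 = 2.10×10⁻² m
α₁L₁ − α₂L₂ = 1.5×10⁻⁵×2.9742 − 5.2×10⁻⁷×2.9952 = 4.3055496×10⁻⁵ m/K
ΔT = 2.10×10⁻² / 4.3055496×10⁻⁵ = 487.743 K
T = 14.1 + 487.743 = 501.843 °C

T = 501.8 °C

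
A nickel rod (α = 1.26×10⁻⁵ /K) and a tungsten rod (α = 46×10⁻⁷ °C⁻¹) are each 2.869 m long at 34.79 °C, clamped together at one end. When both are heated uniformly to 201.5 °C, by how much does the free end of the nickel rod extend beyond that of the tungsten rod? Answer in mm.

ΔT = 166.71 K
nickel: ΔL = 1.26×10⁻⁵ × 2.869 m × 166.71 = 6.0265×10⁻³ m = 6.0265 mm
tungsten: ΔL = 46×10⁻⁷ × 2.869 m × 166.71 = 2.2001×10⁻³ m = 2.2001 mm
difference = 6.0265 − 2.2001 = 3.8264 mm

3.83 mm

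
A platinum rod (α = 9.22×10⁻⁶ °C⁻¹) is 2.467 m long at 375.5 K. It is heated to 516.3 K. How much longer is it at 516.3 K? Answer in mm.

ΔL = 3.20 mm

|ΔT| = |516.3 − 375.5| = 140.8 K
ΔL = αL₀ΔT = (9.22×10⁻⁶)(2.467)(140.8) = 3.20×10⁻³ m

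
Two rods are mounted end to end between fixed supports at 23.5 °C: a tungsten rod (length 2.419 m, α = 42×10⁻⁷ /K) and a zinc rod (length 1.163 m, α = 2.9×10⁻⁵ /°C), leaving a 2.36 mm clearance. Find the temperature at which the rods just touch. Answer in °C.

α₁L₁ = 1.01598×10⁻⁵ m/K, α₂L₂ = 3.3727×10⁻⁵ m/K → total 4.38868×10⁻⁵ m/K
ΔT = g/(α₁L₁+α₂L₂) = 2.36×10⁻³ / 4.38868×10⁻⁵ = 53.775 K
T = 23.5 + 53.775 = 77.275 °C

T = 77.3 °C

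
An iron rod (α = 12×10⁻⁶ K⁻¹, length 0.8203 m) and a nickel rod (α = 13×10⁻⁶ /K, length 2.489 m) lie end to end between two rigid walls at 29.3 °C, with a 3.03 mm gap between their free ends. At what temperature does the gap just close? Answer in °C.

Gap closes when ΔL₁ + ΔL₂ = 3.03 mm = 3.03×10⁻³ m
(α₁L₁ + α₂L₂)ΔT = g
α₁L₁ + α₂L₂ = 12×10⁻⁶×0.8203 + 13×10⁻⁶×2.489 = 4.22006×10⁻⁵ m/K
ΔT = 3.03×10⁻³ / 4.22006×10⁻⁵ = 71.80 K
T = 29.3 + 71.80 = 101.10 °C

T = 101 °C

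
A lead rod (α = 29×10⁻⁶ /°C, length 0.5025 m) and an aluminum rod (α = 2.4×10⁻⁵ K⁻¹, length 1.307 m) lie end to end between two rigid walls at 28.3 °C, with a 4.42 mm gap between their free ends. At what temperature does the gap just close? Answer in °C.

T = 125 °C

α₁L₁ = 1.45725×10⁻⁵ m/K, α₂L₂ = 3.1368×10⁻⁵ m/K → total 4.59405×10⁻⁵ m/K
ΔT = g/(α₁L₁+α₂L₂) = 4.42×10⁻³ / 4.59405×10⁻⁵ = 96.21 K
T = 28.3 + 96.21 = 124.51 °C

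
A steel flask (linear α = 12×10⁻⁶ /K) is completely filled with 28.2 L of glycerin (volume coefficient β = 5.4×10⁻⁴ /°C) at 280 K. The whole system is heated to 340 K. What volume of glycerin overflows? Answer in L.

The flask also expands: β_container ≈ 3α = 3.6×10⁻⁵ /K
Net overflow = V₀(β_liq − 3α_cont)ΔT
β − 3α = 5.40×10⁻⁴ − 3.6×10⁻⁵ = 5.04×10⁻⁴ /K; ΔT = 60 K
ΔV = 28.2 × 5.04×10⁻⁴ × 60 = 0.853 L

0.853 L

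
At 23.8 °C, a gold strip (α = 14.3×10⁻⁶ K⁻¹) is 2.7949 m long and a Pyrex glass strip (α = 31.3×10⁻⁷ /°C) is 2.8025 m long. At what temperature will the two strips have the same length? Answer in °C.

L₁(1 + α₁ΔT) = L₂(1 + α₂ΔT) ⇒ ΔT = (L₂ − L₁)/(α₁L₁ − α₂L₂)
L₂ − L₁ = 2.8025 − 2.7949 = 7.60×10⁻³ m
α₁L₁ − α₂L₂ = 14.3×10⁻⁶×2.7949 − 31.3×10⁻⁷×2.8025 = 3.1195245×10⁻⁵ m/K
ΔT = 7.60×10⁻³ / 3.1195245×10⁻⁵ = 243.627 K
T = 23.8 + 243.627 = 267.427 °C

T = 267.4 °C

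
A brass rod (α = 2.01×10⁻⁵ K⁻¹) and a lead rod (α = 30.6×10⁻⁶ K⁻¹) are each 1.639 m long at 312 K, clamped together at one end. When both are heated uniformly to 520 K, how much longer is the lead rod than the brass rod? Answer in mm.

ΔT = 208 K
brass: ΔL = 2.01×10⁻⁵ × 1.639 m × 208 = 6.8523×10⁻³ m = 6.8523 mm
lead: ΔL = 30.6×10⁻⁶ × 1.639 m × 208 = 1.0432×10⁻² m = 10.432 mm
difference = 10.432 − 6.8523 = 3.5797 mm

3.58 mm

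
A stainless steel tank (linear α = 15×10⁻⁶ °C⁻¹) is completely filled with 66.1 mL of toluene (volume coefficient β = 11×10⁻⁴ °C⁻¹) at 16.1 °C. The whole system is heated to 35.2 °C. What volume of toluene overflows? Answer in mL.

The tank also expands: β_container ≈ 3α = 4.5×10⁻⁵ /K
Net overflow = V₀(β_liq − 3α_cont)ΔT
β − 3α = 1.10×10⁻³ − 4.5×10⁻⁵ = 1.055×10⁻³ /K; ΔT = 19.1 K
ΔV = 66.1 × 1.055×10⁻³ × 19.1 = 1.33 mL

1.33 mL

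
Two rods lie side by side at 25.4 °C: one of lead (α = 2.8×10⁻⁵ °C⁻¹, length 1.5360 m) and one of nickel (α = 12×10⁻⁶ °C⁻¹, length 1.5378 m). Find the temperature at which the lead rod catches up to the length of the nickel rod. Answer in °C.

L₁(1 + α₁ΔT) = L₂(1 + α₂ΔT) ⇒ ΔT = (L₂ − L₁)/(α₁L₁ − α₂L₂)
L₂ − L₁ = 1.5378 − 1.5360 = 1.80×10⁻³ m
α₁L₁ − α₂L₂ = 2.8×10⁻⁵×1.5360 − 12×10⁻⁶×1.5378 = 2.45544×10⁻⁵ m/K
ΔT = 1.80×10⁻³ / 2.45544×10⁻⁵ = 73.3066 K
T = 25.4 + 73.3066 = 98.7066 °C

T = 98.71 °C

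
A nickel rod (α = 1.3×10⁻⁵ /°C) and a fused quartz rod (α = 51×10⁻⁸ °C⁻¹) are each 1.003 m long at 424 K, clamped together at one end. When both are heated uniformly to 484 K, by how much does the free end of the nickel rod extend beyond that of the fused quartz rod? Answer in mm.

0.752 mm

ΔT = 60 K
nickel: ΔL = 1.3×10⁻⁵ × 1.003 m × 60 = 7.8234×10⁻⁴ m = 0.78234 mm
fused quartz: ΔL = 51×10⁻⁸ × 1.003 m × 60 = 3.0692×10⁻⁵ m = 0.030692 mm
difference = 0.78234 − 0.030692 = 0.751648 mm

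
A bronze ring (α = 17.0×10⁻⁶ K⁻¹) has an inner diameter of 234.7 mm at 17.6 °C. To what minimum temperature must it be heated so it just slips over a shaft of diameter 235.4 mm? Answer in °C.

T = 193 °C

Required Δd = 235.4 − 234.7 = 0.7 mm
Δd = αd₀ΔT ⇒ ΔT = Δd/(αd₀) = 0.7 / (17.0×10⁻⁶ × 234.7) = 175.44 K
T_min = 17.6 + 175.44 = 193.04 °C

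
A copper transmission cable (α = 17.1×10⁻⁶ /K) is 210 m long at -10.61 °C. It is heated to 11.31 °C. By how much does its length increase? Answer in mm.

ΔL = 78.7 mm

|ΔT| = |11.31 − (-10.61)| = 21.92 K
ΔL = αL₀ΔT = (17.1×10⁻⁶)(210)(21.92) = 7.87×10⁻² m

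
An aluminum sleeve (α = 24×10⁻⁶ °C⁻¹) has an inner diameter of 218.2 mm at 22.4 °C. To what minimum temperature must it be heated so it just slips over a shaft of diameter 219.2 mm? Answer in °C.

Required Δd = 219.2 − 218.2 = 1.0 mm
Δd = αd₀ΔT ⇒ ΔT = Δd/(αd₀) = 1.0 / (24×10⁻⁶ × 218.2) = 190.96 K
T_min = 22.4 + 190.96 = 213.36 °C

T = 213 °C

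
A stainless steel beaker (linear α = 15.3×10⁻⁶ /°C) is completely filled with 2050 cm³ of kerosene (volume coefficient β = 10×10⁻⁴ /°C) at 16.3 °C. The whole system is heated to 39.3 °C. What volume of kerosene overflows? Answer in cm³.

45.0 cm³

The beaker also expands: β_container ≈ 3α = 4.59×10⁻⁵ /K
Net overflow = V₀(β_liq − 3α_cont)ΔT
β − 3α = 1.00×10⁻³ − 4.59×10⁻⁵ = 9.541×10⁻⁴ /K; ΔT = 23.0 K
ΔV = 2050 × 9.541×10⁻⁴ × 23.0 = 45.0 cm³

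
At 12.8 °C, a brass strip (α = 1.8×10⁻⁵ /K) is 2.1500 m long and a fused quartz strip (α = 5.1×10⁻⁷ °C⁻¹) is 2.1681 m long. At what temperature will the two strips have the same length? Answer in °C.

Equal length when α₁L₁ΔT − α₂L₂ΔT = L₂ − L₁ = 1.81×10⁻² m
α₁L₁ = 3.870×10⁻⁵, α₂L₂ = 1.105731×10⁻⁶ → Δ(αL) = 3.7594269×10⁻⁵ m/K
ΔT = 1.81×10⁻² / 3.7594269×10⁻⁵ = 481.456 K, so T = 12.8 + 481.456 = 494.256 °C

T = 494.3 °C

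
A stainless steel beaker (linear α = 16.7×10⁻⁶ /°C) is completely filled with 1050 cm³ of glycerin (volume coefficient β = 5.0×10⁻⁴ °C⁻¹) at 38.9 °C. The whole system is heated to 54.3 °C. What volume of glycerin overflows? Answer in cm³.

7.27 cm³

The beaker also expands: β_container ≈ 3α = 5.01×10⁻⁵ /K
Net overflow = V₀(β_liq − 3α_cont)ΔT
β − 3α = 5.00×10⁻⁴ − 5.01×10⁻⁵ = 4.499×10⁻⁴ /K; ΔT = 15.4 K
ΔV = 1050 × 4.499×10⁻⁴ × 15.4 = 7.27 cm³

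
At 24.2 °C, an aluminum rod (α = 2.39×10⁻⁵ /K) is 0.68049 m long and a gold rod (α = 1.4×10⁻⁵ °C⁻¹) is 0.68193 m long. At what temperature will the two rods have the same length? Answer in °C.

T = 238.6 °C

L₁(1 + α₁ΔT) = L₂(1 + α₂ΔT) ⇒ ΔT = (L₂ − L₁)/(α₁L₁ − α₂L₂)
L₂ − L₁ = 0.68193 − 0.68049 = 1.44×10⁻³ m
α₁L₁ − α₂L₂ = 2.39×10⁻⁵×0.68049 − 1.4×10⁻⁵×0.68193 = 6.716691×10⁻⁶ m/K
ΔT = 1.44×10⁻³ / 6.716691×10⁻⁶ = 214.391 K
T = 24.2 + 214.391 = 238.591 °C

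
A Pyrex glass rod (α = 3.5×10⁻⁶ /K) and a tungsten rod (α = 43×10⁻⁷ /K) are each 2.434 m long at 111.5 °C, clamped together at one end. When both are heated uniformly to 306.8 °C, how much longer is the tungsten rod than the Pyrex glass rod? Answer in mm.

ΔT = 195.3 K
Pyrex glass: ΔL = 3.5×10⁻⁶ × 2.434 m × 195.3 = 1.6638×10⁻³ m = 1.6638 mm
tungsten: ΔL = 43×10⁻⁷ × 2.434 m × 195.3 = 2.0440×10⁻³ m = 2.0440 mm
difference = 2.0440 − 1.6638 = 0.3802 mm

0.380 mm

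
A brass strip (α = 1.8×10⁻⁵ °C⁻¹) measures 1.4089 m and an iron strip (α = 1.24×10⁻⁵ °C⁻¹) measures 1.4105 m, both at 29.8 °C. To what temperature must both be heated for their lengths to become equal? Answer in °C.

T = 233.1 °C

L₁(1 + α₁ΔT) = L₂(1 + α₂ΔT) ⇒ ΔT = (L₂ − L₁)/(α₁L₁ − α₂L₂)
L₂ − L₁ = 1.4105 − 1.4089 = 1.60×10⁻³ m
α₁L₁ − α₂L₂ = 1.8×10⁻⁵×1.4089 − 1.24×10⁻⁵×1.4105 = 7.87×10⁻⁶ m/K
ΔT = 1.60×10⁻³ / 7.87×10⁻⁶ = 203.304 K
T = 29.8 + 203.304 = 233.104 °C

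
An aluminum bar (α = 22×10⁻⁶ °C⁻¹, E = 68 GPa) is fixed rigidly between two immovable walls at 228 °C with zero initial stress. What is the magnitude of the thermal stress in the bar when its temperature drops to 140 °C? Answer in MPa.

Fully constrained: the free strain ε = αΔT is blocked, so σ = Eε = EαΔT.
|ΔT| = 88 K
σ = 68.0×10⁹ × 22×10⁻⁶ × 88 = 1.32×10⁸ Pa

σ = 132 MPa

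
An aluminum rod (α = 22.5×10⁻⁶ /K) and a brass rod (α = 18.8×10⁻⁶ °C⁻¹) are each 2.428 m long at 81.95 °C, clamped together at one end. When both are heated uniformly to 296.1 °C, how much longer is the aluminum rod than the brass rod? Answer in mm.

ΔT = 214.15 K
aluminum: ΔL = 22.5×10⁻⁶ × 2.428 m × 214.15 = 1.1699×10⁻² m = 11.699 mm
brass: ΔL = 18.8×10⁻⁶ × 2.428 m × 214.15 = 9.7752×10⁻³ m = 9.7752 mm
difference = 11.699 − 9.7752 = 1.9238 mm

1.92 mm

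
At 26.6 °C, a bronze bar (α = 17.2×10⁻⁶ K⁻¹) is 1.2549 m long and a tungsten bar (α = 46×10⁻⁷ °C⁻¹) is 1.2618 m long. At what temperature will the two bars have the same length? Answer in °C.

L₁(1 + α₁ΔT) = L₂(1 + α₂ΔT) ⇒ ΔT = (L₂ − L₁)/(α₁L₁ − α₂L₂)
L₂ − L₁ = 1.2618 − 1.2549 = 6.90×10⁻³ m
α₁L₁ − α₂L₂ = 17.2×10⁻⁶×1.2549 − 46×10⁻⁷×1.2618 = 1.578×10⁻⁵ m/K
ΔT = 6.90×10⁻³ / 1.578×10⁻⁵ = 437.262 K
T = 26.6 + 437.262 = 463.862 °C

T = 463.9 °C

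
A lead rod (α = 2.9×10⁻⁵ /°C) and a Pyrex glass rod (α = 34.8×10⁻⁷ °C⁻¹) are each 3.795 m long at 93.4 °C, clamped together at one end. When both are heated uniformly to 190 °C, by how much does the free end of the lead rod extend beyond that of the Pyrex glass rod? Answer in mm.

9.36 mm

ΔT = 96.6 K
lead: ΔL = 2.9×10⁻⁵ × 3.795 m × 96.6 = 1.0631×10⁻² m = 10.631 mm
Pyrex glass: ΔL = 34.8×10⁻⁷ × 3.795 m × 96.6 = 1.2758×10⁻³ m = 1.2758 mm
difference = 10.631 − 1.2758 = 9.3552 mm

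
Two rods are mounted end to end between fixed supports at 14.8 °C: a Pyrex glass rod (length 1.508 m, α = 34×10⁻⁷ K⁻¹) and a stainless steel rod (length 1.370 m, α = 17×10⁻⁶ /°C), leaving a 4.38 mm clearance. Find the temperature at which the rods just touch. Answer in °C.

T = 169 °C

Gap closes when ΔL₁ + ΔL₂ = 4.38 mm = 4.38×10⁻³ m
(α₁L₁ + α₂L₂)ΔT = g
α₁L₁ + α₂L₂ = 34×10⁻⁷×1.508 + 17×10⁻⁶×1.370 = 2.84172×10⁻⁵ m/K
ΔT = 4.38×10⁻³ / 2.84172×10⁻⁵ = 154.13 K
T = 14.8 + 154.13 = 168.93 °C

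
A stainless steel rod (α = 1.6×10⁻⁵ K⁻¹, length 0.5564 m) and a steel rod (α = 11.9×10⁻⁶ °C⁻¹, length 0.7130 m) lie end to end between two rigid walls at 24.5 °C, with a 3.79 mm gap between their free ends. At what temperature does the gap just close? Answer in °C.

T = 242 °C

Gap closes when ΔL₁ + ΔL₂ = 3.79 mm = 3.79×10⁻³ m
(α₁L₁ + α₂L₂)ΔT = g
α₁L₁ + α₂L₂ = 1.6×10⁻⁵×0.5564 + 11.9×10⁻⁶×0.7130 = 1.73871×10⁻⁵ m/K
ΔT = 3.79×10⁻³ / 1.73871×10⁻⁵ = 217.98 K
T = 24.5 + 217.98 = 242.48 °C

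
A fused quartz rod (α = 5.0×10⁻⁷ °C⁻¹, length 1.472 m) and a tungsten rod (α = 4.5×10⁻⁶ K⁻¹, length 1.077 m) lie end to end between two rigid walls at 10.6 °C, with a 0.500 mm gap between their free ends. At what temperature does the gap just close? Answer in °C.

α₁L₁ = 7.360×10⁻⁷ m/K, α₂L₂ = 4.8465×10⁻⁶ m/K → total 5.5825×10⁻⁶ m/K
ΔT = g/(α₁L₁+α₂L₂) = 5.00×10⁻⁴ / 5.5825×10⁻⁶ = 89.57 K
T = 10.6 + 89.57 = 100.17 °C

T = 100 °C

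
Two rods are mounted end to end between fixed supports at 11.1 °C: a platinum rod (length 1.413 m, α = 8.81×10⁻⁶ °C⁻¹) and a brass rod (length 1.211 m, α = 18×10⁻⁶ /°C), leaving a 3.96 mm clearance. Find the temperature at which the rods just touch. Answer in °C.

Gap closes when ΔL₁ + ΔL₂ = 3.96 mm = 3.96×10⁻³ m
(α₁L₁ + α₂L₂)ΔT = g
α₁L₁ + α₂L₂ = 8.81×10⁻⁶×1.413 + 18×10⁻⁶×1.211 = 3.424653×10⁻⁵ m/K
ΔT = 3.96×10⁻³ / 3.424653×10⁻⁵ = 115.63 K
T = 11.1 + 115.63 = 126.73 °C

T = 127 °C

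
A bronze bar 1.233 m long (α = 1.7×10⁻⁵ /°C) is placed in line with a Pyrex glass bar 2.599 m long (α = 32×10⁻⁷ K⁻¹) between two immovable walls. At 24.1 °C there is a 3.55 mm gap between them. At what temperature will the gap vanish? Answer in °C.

Gap closes when ΔL₁ + ΔL₂ = 3.55 mm = 3.55×10⁻³ m
(α₁L₁ + α₂L₂)ΔT = g
α₁L₁ + α₂L₂ = 1.7×10⁻⁵×1.233 + 32×10⁻⁷×2.599 = 2.92778×10⁻⁵ m/K
ΔT = 3.55×10⁻³ / 2.92778×10⁻⁵ = 121.25 K
T = 24.1 + 121.25 = 145.35 °C

T = 145 °C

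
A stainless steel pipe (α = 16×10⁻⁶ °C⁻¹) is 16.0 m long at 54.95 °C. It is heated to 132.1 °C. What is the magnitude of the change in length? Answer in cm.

ΔL = 1.98 cm

|ΔT| = |132.1 − 54.95| = 77.15 K
ΔL = αL₀ΔT = (16×10⁻⁶)(16.0)(77.15) = 1.98×10⁻² m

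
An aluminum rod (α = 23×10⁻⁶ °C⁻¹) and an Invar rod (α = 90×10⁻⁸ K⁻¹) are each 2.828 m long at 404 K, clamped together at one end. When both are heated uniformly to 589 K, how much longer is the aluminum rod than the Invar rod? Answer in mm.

11.6 mm

ΔT = 185 K
aluminum: ΔL = 23×10⁻⁶ × 2.828 m × 185 = 1.2033×10⁻² m = 12.033 mm
Invar: ΔL = 90×10⁻⁸ × 2.828 m × 185 = 4.7086×10⁻⁴ m = 0.47086 mm
difference = 12.033 − 0.47086 = 11.56214 mm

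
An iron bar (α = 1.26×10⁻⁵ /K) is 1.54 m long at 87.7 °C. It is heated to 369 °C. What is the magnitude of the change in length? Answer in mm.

ΔL = 5.46 mm

|ΔT| = |369 − 87.7| = 281.3 K
ΔL = αL₀ΔT = (1.26×10⁻⁵)(1.54)(281.3) = 5.46×10⁻³ m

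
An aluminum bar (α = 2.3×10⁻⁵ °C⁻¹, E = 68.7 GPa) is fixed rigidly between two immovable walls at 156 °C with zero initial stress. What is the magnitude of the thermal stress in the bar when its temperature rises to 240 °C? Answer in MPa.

Fully constrained: the free strain ε = αΔT is blocked, so σ = Eε = EαΔT.
|ΔT| = 84 K
σ = 68.7×10⁹ × 2.3×10⁻⁵ × 84 = 1.33×10⁸ Pa

σ = 133 MPa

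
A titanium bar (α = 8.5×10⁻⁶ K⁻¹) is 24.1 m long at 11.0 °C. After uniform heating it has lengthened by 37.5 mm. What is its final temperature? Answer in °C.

T = 194 °C

ΔL = αL₀ΔT ⇒ ΔT = ΔL / (αL₀)
ΔT = 37.5×10⁻³ m / (8.5×10⁻⁶ × 24.1 m) = 183.06 K
T = 11.0 + 183.06 = 194.06 °C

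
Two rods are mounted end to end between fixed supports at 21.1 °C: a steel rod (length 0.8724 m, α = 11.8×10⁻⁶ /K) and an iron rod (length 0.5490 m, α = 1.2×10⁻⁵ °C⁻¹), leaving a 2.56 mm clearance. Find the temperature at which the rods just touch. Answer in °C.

T = 173 °C

α₁L₁ = 1.029432×10⁻⁵ m/K, α₂L₂ = 6.588×10⁻⁶ m/K → total 1.688232×10⁻⁵ m/K
ΔT = g/(α₁L₁+α₂L₂) = 2.56×10⁻³ / 1.688232×10⁻⁵ = 151.64 K
T = 21.1 + 151.64 = 172.74 °C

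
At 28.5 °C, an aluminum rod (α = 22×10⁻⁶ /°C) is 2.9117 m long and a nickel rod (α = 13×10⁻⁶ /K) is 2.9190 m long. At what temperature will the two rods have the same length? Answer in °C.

L₁(1 + α₁ΔT) = L₂(1 + α₂ΔT) ⇒ ΔT = (L₂ − L₁)/(α₁L₁ − α₂L₂)
L₂ − L₁ = 2.9190 − 2.9117 = 7.30×10⁻³ m
α₁L₁ − α₂L₂ = 22×10⁻⁶×2.9117 − 13×10⁻⁶×2.9190 = 2.61104×10⁻⁵ m/K
ΔT = 7.30×10⁻³ / 2.61104×10⁻⁵ = 279.582 K
T = 28.5 + 279.582 = 308.082 °C

T = 308.1 °C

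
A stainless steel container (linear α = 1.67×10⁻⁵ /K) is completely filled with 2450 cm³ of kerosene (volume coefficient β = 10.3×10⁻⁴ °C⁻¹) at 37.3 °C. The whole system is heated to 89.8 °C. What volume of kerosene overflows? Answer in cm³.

126 cm³

The container also expands: β_container ≈ 3α = 5.01×10⁻⁵ /K
Net overflow = V₀(β_liq − 3α_cont)ΔT
β − 3α = 1.03×10⁻³ − 5.01×10⁻⁵ = 9.799×10⁻⁴ /K; ΔT = 52.5 K
ΔV = 2450 × 9.799×10⁻⁴ × 52.5 = 126 cm³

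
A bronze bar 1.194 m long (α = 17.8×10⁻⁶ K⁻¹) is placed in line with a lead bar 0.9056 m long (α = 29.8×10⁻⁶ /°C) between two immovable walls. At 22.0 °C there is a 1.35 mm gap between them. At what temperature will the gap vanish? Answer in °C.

T = 50.0 °C

α₁L₁ = 2.12532×10⁻⁵ m/K, α₂L₂ = 2.698688×10⁻⁵ m/K → total 4.824008×10⁻⁵ m/K
ΔT = g/(α₁L₁+α₂L₂) = 1.35×10⁻³ / 4.824008×10⁻⁵ = 27.985 K
T = 22.0 + 27.985 = 49.985 °C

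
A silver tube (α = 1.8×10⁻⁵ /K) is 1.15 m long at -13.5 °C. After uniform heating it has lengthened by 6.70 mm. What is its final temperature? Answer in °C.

T = 310 °C

ΔL = αL₀ΔT ⇒ ΔT = ΔL / (αL₀)
ΔT = 6.70×10⁻³ m / (1.8×10⁻⁵ × 1.15 m) = 323.67 K
T = -13.5 + 323.67 = 310.17 °C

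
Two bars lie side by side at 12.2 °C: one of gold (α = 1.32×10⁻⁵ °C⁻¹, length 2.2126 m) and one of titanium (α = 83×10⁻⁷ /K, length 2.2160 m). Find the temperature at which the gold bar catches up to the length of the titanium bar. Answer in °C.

T = 326.6 °C

L₁(1 + α₁ΔT) = L₂(1 + α₂ΔT) ⇒ ΔT = (L₂ − L₁)/(α₁L₁ − α₂L₂)
L₂ − L₁ = 2.2160 − 2.2126 = 3.40×10⁻³ m
α₁L₁ − α₂L₂ = 1.32×10⁻⁵×2.2126 − 83×10⁻⁷×2.2160 = 1.081352×10⁻⁵ m/K
ΔT = 3.40×10⁻³ / 1.081352×10⁻⁵ = 314.421 K
T = 12.2 + 314.421 = 326.621 °C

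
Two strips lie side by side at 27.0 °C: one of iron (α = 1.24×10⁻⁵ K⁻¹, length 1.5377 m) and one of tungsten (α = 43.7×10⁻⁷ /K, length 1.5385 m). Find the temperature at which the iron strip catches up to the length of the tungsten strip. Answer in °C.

Equal length when α₁L₁ΔT − α₂L₂ΔT = L₂ − L₁ = 8.00×10⁻⁴ m
α₁L₁ = 1.906748×10⁻⁵, α₂L₂ = 6.723245×10⁻⁶ → Δ(αL) = 1.2344235×10⁻⁵ m/K
ΔT = 8.00×10⁻⁴ / 1.2344235×10⁻⁵ = 64.8076 K, so T = 27.0 + 64.8076 = 91.8076 °C

T = 91.81 °C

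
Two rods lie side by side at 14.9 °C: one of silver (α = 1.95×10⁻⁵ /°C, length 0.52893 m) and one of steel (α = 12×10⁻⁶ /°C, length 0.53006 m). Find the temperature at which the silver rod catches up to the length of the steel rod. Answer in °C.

L₁(1 + α₁ΔT) = L₂(1 + α₂ΔT) ⇒ ΔT = (L₂ − L₁)/(α₁L₁ − α₂L₂)
L₂ − L₁ = 0.53006 − 0.52893 = 1.13×10⁻³ m
α₁L₁ − α₂L₂ = 1.95×10⁻⁵×0.52893 − 12×10⁻⁶×0.53006 = 3.953415×10⁻⁶ m/K
ΔT = 1.13×10⁻³ / 3.953415×10⁻⁶ = 285.829 K
T = 14.9 + 285.829 = 300.729 °C

T = 300.7 °C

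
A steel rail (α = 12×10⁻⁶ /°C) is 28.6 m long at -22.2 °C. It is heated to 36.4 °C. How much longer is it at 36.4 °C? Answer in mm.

ΔL = 20.1 mm

|ΔT| = |36.4 − (-22.2)| = 58.6 K
ΔL = αL₀ΔT = (12×10⁻⁶)(28.6)(58.6) = 2.01×10⁻² m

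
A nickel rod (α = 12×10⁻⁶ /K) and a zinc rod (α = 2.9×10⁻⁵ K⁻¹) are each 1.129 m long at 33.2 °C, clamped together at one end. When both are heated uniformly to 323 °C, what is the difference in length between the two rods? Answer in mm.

5.56 mm

ΔT = 289.8 K
nickel: ΔL = 12×10⁻⁶ × 1.129 m × 289.8 = 3.9262×10⁻³ m = 3.9262 mm
zinc: ΔL = 2.9×10⁻⁵ × 1.129 m × 289.8 = 9.4883×10⁻³ m = 9.4883 mm
difference = 9.4883 − 3.9262 = 5.5621 mm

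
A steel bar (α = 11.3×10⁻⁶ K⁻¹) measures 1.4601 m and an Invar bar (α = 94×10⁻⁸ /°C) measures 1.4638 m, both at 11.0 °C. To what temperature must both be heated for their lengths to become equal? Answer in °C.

T = 255.7 °C

L₁(1 + α₁ΔT) = L₂(1 + α₂ΔT) ⇒ ΔT = (L₂ − L₁)/(α₁L₁ − α₂L₂)
L₂ − L₁ = 1.4638 − 1.4601 = 3.70×10⁻³ m
α₁L₁ − α₂L₂ = 11.3×10⁻⁶×1.4601 − 94×10⁻⁸×1.4638 = 1.5123158×10⁻⁵ m/K
ΔT = 3.70×10⁻³ / 1.5123158×10⁻⁵ = 244.658 K
T = 11.0 + 244.658 = 255.658 °C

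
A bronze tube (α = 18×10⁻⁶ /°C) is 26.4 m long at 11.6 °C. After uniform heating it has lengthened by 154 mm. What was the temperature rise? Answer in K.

ΔT = 324 K

ΔL = αL₀ΔT ⇒ ΔT = ΔL / (αL₀)
ΔT = 154×10⁻³ m / (18×10⁻⁶ × 26.4 m) = 324.07 K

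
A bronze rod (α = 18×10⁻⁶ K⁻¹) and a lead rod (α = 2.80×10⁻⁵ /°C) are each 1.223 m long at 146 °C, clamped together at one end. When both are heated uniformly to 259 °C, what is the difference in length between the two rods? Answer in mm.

ΔT = 113 K
bronze: ΔL = 18×10⁻⁶ × 1.223 m × 113 = 2.4876×10⁻³ m = 2.4876 mm
lead: ΔL = 2.80×10⁻⁵ × 1.223 m × 113 = 3.8696×10⁻³ m = 3.8696 mm
difference = 3.8696 − 2.4876 = 1.3820 mm

1.38 mm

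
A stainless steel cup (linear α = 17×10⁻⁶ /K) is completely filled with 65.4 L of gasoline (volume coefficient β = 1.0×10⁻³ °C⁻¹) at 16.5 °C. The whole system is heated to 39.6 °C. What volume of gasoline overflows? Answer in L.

The cup also expands: β_container ≈ 3α = 5.1×10⁻⁵ /K
Net overflow = V₀(β_liq − 3α_cont)ΔT
β − 3α = 1.00×10⁻³ − 5.1×10⁻⁵ = 9.49×10⁻⁴ /K; ΔT = 23.1 K
ΔV = 65.4 × 9.49×10⁻⁴ × 23.1 = 1.43 L

1.43 L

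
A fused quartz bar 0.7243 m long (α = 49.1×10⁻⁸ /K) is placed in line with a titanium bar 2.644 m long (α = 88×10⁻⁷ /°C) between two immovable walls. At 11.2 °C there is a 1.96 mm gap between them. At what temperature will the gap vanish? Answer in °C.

α₁L₁ = 3.556313×10⁻⁷ m/K, α₂L₂ = 2.32672×10⁻⁵ m/K → total 2.36228313×10⁻⁵ m/K
ΔT = g/(α₁L₁+α₂L₂) = 1.96×10⁻³ / 2.36228313×10⁻⁵ = 82.971 K
T = 11.2 + 82.971 = 94.171 °C

T = 94.2 °C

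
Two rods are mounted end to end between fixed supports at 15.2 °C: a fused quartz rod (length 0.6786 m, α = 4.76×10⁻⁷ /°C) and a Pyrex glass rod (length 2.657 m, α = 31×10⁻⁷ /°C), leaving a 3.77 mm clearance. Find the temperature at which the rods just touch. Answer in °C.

Gap closes when ΔL₁ + ΔL₂ = 3.77 mm = 3.77×10⁻³ m
(α₁L₁ + α₂L₂)ΔT = g
α₁L₁ + α₂L₂ = 4.76×10⁻⁷×0.6786 + 31×10⁻⁷×2.657 = 8.5597136×10⁻⁶ m/K
ΔT = 3.77×10⁻³ / 8.5597136×10⁻⁶ = 440.44 K
T = 15.2 + 440.44 = 455.64 °C

T = 456 °C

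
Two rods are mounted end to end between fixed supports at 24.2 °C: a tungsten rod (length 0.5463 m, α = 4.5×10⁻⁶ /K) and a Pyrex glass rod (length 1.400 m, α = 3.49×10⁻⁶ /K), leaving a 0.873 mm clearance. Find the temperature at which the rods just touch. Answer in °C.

Gap closes when ΔL₁ + ΔL₂ = 0.873 mm = 8.73×10⁻⁴ m
(α₁L₁ + α₂L₂)ΔT = g
α₁L₁ + α₂L₂ = 4.5×10⁻⁶×0.5463 + 3.49×10⁻⁶×1.400 = 7.34435×10⁻⁶ m/K
ΔT = 8.73×10⁻⁴ / 7.34435×10⁻⁶ = 118.87 K
T = 24.2 + 118.87 = 143.07 °C

T = 143 °C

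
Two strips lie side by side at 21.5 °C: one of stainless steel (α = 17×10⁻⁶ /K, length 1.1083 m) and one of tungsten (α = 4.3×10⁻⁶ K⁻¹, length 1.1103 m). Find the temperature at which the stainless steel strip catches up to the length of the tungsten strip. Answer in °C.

T = 163.7 °C

L₁(1 + α₁ΔT) = L₂(1 + α₂ΔT) ⇒ ΔT = (L₂ − L₁)/(α₁L₁ − α₂L₂)
L₂ − L₁ = 1.1103 − 1.1083 = 2.00×10⁻³ m
α₁L₁ − α₂L₂ = 17×10⁻⁶×1.1083 − 4.3×10⁻⁶×1.1103 = 1.406681×10⁻⁵ m/K
ΔT = 2.00×10⁻³ / 1.406681×10⁻⁵ = 142.179 K
T = 21.5 + 142.179 = 163.679 °C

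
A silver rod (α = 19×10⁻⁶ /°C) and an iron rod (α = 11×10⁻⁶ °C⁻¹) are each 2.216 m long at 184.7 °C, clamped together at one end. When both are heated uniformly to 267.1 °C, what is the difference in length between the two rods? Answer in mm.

1.46 mm

ΔT = 82.4 K
silver: ΔL = 19×10⁻⁶ × 2.216 m × 82.4 = 3.4694×10⁻³ m = 3.4694 mm
iron: ΔL = 11×10⁻⁶ × 2.216 m × 82.4 = 2.0086×10⁻³ m = 2.0086 mm
difference = 3.4694 − 2.0086 = 1.4608 mm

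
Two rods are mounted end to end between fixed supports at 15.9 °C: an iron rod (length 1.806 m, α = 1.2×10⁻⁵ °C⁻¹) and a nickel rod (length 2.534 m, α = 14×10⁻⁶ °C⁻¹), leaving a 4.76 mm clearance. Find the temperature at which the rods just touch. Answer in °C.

T = 99.2 °C

α₁L₁ = 2.1672×10⁻⁵ m/K, α₂L₂ = 3.5476×10⁻⁵ m/K → total 5.7148×10⁻⁵ m/K
ΔT = g/(α₁L₁+α₂L₂) = 4.76×10⁻³ / 5.7148×10⁻⁵ = 83.293 K
T = 15.9 + 83.293 = 99.193 °C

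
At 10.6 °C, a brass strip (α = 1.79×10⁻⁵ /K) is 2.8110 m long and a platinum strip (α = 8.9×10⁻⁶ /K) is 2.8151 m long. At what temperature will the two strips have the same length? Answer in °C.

L₁(1 + α₁ΔT) = L₂(1 + α₂ΔT) ⇒ ΔT = (L₂ − L₁)/(α₁L₁ − α₂L₂)
L₂ − L₁ = 2.8151 − 2.8110 = 4.10×10⁻³ m
α₁L₁ − α₂L₂ = 1.79×10⁻⁵×2.8110 − 8.9×10⁻⁶×2.8151 = 2.526251×10⁻⁵ m/K
ΔT = 4.10×10⁻³ / 2.526251×10⁻⁵ = 162.296 K
T = 10.6 + 162.296 = 172.896 °C

T = 172.9 °C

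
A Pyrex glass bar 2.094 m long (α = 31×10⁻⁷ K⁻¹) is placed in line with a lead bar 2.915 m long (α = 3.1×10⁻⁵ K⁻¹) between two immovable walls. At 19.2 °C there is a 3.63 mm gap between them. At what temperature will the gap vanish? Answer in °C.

Gap closes when ΔL₁ + ΔL₂ = 3.63 mm = 3.63×10⁻³ m
(α₁L₁ + α₂L₂)ΔT = g
α₁L₁ + α₂L₂ = 31×10⁻⁷×2.094 + 3.1×10⁻⁵×2.915 = 9.68564×10⁻⁵ m/K
ΔT = 3.63×10⁻³ / 9.68564×10⁻⁵ = 37.478 K
T = 19.2 + 37.478 = 56.678 °C

T = 56.7 °C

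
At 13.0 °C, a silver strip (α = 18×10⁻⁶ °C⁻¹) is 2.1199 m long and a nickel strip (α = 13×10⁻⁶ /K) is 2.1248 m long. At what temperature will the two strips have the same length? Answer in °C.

Equal length when α₁L₁ΔT − α₂L₂ΔT = L₂ − L₁ = 4.90×10⁻³ m
α₁L₁ = 3.81582×10⁻⁵, α₂L₂ = 2.76224×10⁻⁵ → Δ(αL) = 1.05358×10⁻⁵ m/K
ΔT = 4.90×10⁻³ / 1.05358×10⁻⁵ = 465.081 K, so T = 13.0 + 465.081 = 478.081 °C

T = 478.1 °C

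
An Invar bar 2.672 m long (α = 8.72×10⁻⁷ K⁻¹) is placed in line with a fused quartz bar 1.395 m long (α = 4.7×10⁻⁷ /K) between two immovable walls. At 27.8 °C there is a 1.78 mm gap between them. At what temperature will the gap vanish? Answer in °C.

T = 624 °C

Gap closes when ΔL₁ + ΔL₂ = 1.78 mm = 1.78×10⁻³ m
(α₁L₁ + α₂L₂)ΔT = g
α₁L₁ + α₂L₂ = 8.72×10⁻⁷×2.672 + 4.7×10⁻⁷×1.395 = 2.985634×10⁻⁶ m/K
ΔT = 1.78×10⁻³ / 2.985634×10⁻⁶ = 596.19 K
T = 27.8 + 596.19 = 623.99 °C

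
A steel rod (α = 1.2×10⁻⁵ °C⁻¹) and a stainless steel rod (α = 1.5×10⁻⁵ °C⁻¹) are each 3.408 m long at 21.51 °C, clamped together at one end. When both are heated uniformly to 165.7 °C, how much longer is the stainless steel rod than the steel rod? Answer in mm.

ΔT = 144.19 K
steel: ΔL = 1.2×10⁻⁵ × 3.408 m × 144.19 = 5.8968×10⁻³ m = 5.8968 mm
stainless steel: ΔL = 1.5×10⁻⁵ × 3.408 m × 144.19 = 7.3710×10⁻³ m = 7.3710 mm
difference = 7.3710 − 5.8968 = 1.4742 mm

1.47 mm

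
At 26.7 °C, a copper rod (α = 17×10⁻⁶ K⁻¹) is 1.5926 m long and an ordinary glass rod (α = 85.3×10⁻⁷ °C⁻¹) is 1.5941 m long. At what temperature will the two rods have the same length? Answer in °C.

Equal length when α₁L₁ΔT − α₂L₂ΔT = L₂ − L₁ = 1.50×10⁻³ m
α₁L₁ = 2.70742×10⁻⁵, α₂L₂ = 1.3597673×10⁻⁵ → Δ(αL) = 1.3476527×10⁻⁵ m/K
ΔT = 1.50×10⁻³ / 1.3476527×10⁻⁵ = 111.305 K, so T = 26.7 + 111.305 = 138.005 °C

T = 138.0 °C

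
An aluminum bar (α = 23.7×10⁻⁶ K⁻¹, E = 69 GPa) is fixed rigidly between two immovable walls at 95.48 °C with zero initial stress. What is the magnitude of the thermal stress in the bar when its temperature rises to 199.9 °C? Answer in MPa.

σ = 171 MPa

Fully constrained: the free strain ε = αΔT is blocked, so σ = Eε = EαΔT.
|ΔT| = 104.42 K
σ = 69.0×10⁹ × 23.7×10⁻⁶ × 104.42 = 1.71×10⁸ Pa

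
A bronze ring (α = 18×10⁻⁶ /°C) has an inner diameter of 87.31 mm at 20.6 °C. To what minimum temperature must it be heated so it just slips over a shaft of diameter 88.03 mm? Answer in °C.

T = 479 °C

Required Δd = 88.03 − 87.31 = 0.72 mm
Δd = αd₀ΔT ⇒ ΔT = Δd/(αd₀) = 0.72 / (18×10⁻⁶ × 87.31) = 458.14 K
T_min = 20.6 + 458.14 = 478.74 °C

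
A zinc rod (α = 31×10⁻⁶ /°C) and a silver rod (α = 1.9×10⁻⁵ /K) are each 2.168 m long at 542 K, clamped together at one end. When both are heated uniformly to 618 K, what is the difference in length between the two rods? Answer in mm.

1.98 mm

ΔT = 76 K
zinc: ΔL = 31×10⁻⁶ × 2.168 m × 76 = 5.1078×10⁻³ m = 5.1078 mm
silver: ΔL = 1.9×10⁻⁵ × 2.168 m × 76 = 3.1306×10⁻³ m = 3.1306 mm
difference = 5.1078 − 3.1306 = 1.9772 mm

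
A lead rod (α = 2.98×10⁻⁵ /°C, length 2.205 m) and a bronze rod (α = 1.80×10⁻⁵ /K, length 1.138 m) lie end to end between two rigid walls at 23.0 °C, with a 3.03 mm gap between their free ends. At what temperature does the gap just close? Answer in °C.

T = 58.2 °C

Gap closes when ΔL₁ + ΔL₂ = 3.03 mm = 3.03×10⁻³ m
(α₁L₁ + α₂L₂)ΔT = g
α₁L₁ + α₂L₂ = 2.98×10⁻⁵×2.205 + 1.80×10⁻⁵×1.138 = 8.6193×10⁻⁵ m/K
ΔT = 3.03×10⁻³ / 8.6193×10⁻⁵ = 35.154 K
T = 23.0 + 35.154 = 58.154 °C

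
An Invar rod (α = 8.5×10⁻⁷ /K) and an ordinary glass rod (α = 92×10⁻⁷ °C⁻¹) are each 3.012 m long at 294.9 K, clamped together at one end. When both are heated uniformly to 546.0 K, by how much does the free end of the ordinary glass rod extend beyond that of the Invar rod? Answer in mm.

6.32 mm

ΔT = 251.1 K
Invar: ΔL = 8.5×10⁻⁷ × 3.012 m × 251.1 = 6.4287×10⁻⁴ m = 0.64287 mm
ordinary glass: ΔL = 92×10⁻⁷ × 3.012 m × 251.1 = 6.9581×10⁻³ m = 6.9581 mm
difference = 6.9581 − 0.64287 = 6.31523 mm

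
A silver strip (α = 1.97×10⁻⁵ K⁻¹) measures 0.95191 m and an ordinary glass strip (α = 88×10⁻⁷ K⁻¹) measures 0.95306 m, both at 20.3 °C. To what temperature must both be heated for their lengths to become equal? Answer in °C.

Equal length when α₁L₁ΔT − α₂L₂ΔT = L₂ − L₁ = 1.15×10⁻³ m
α₁L₁ = 1.8752627×10⁻⁵, α₂L₂ = 8.386928×10⁻⁶ → Δ(αL) = 1.0365699×10⁻⁵ m/K
ΔT = 1.15×10⁻³ / 1.0365699×10⁻⁵ = 110.943 K, so T = 20.3 + 110.943 = 131.243 °C

T = 131.2 °C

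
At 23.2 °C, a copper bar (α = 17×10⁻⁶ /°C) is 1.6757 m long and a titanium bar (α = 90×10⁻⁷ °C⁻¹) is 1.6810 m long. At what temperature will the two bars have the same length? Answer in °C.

Equal length when α₁L₁ΔT − α₂L₂ΔT = L₂ − L₁ = 5.30×10⁻³ m
α₁L₁ = 2.84869×10⁻⁵, α₂L₂ = 1.5129×10⁻⁵ → Δ(αL) = 1.33579×10⁻⁵ m/K
ΔT = 5.30×10⁻³ / 1.33579×10⁻⁵ = 396.769 K, so T = 23.2 + 396.769 = 419.969 °C

T = 420.0 °C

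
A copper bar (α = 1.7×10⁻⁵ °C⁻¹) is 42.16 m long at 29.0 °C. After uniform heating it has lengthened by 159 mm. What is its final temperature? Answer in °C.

T = 251 °C

ΔL = αL₀ΔT ⇒ ΔT = ΔL / (αL₀)
ΔT = 159×10⁻³ m / (1.7×10⁻⁵ × 42.16 m) = 221.84 K
T = 29.0 + 221.84 = 250.84 °C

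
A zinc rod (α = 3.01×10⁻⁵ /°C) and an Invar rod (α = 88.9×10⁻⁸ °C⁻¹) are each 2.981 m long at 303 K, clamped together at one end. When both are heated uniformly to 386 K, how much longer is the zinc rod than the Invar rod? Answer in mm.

7.23 mm

ΔT = 83 K
zinc: ΔL = 3.01×10⁻⁵ × 2.981 m × 83 = 7.4474×10⁻³ m = 7.4474 mm
Invar: ΔL = 88.9×10⁻⁸ × 2.981 m × 83 = 2.1996×10⁻⁴ m = 0.21996 mm
difference = 7.4474 − 0.21996 = 7.22744 mm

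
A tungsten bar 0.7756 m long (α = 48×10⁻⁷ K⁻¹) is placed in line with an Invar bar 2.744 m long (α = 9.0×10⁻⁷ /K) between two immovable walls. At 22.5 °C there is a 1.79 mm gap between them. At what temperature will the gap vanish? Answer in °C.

Gap closes when ΔL₁ + ΔL₂ = 1.79 mm = 1.79×10⁻³ m
(α₁L₁ + α₂L₂)ΔT = g
α₁L₁ + α₂L₂ = 48×10⁻⁷×0.7756 + 9.0×10⁻⁷×2.744 = 6.19248×10⁻⁶ m/K
ΔT = 1.79×10⁻³ / 6.19248×10⁻⁶ = 289.06 K
T = 22.5 + 289.06 = 311.56 °C

T = 312 °C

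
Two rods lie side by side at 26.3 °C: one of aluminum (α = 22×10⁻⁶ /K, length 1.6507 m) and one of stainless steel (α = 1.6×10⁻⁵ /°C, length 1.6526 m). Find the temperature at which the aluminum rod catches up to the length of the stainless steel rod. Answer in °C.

Equal length when α₁L₁ΔT − α₂L₂ΔT = L₂ − L₁ = 1.90×10⁻³ m
α₁L₁ = 3.63154×10⁻⁵, α₂L₂ = 2.64416×10⁻⁵ → Δ(αL) = 9.8738×10⁻⁶ m/K
ΔT = 1.90×10⁻³ / 9.8738×10⁻⁶ = 192.428 K, so T = 26.3 + 192.428 = 218.728 °C

T = 218.7 °C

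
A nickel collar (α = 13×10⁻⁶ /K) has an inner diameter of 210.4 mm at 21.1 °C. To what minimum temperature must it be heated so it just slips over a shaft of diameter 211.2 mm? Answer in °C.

T = 314 °C

Required Δd = 211.2 − 210.4 = 0.8 mm
Δd = αd₀ΔT ⇒ ΔT = Δd/(αd₀) = 0.8 / (13×10⁻⁶ × 210.4) = 292.48 K
T_min = 21.1 + 292.48 = 313.58 °C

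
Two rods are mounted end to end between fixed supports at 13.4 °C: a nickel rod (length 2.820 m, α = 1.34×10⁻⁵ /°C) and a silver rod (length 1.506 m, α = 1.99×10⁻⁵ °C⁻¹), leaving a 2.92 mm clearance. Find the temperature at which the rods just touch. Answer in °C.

α₁L₁ = 3.7788×10⁻⁵ m/K, α₂L₂ = 2.99694×10⁻⁵ m/K → total 6.77574×10⁻⁵ m/K
ΔT = g/(α₁L₁+α₂L₂) = 2.92×10⁻³ / 6.77574×10⁻⁵ = 43.095 K
T = 13.4 + 43.095 = 56.495 °C

T = 56.5 °C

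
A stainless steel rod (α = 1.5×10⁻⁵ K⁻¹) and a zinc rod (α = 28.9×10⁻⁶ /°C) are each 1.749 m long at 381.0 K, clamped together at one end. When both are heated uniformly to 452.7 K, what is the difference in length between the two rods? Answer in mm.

ΔT = 71.7 K
stainless steel: ΔL = 1.5×10⁻⁵ × 1.749 m × 71.7 = 1.8810×10⁻³ m = 1.8810 mm
zinc: ΔL = 28.9×10⁻⁶ × 1.749 m × 71.7 = 3.6242×10⁻³ m = 3.6242 mm
difference = 3.6242 − 1.8810 = 1.7432 mm

1.74 mm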